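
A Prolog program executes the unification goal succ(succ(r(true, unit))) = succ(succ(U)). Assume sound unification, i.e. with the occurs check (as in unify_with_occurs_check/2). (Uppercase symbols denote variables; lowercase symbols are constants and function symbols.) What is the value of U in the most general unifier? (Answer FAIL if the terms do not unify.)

Decompose succ/1: succ(r(true, unit)) = succ(U).
Decompose succ/1: r(true, unit) = U.
Bind U := r(true, unit).
MGU = { U -> r(true, unit) }, so U -> r(true, unit).

r(true, unit)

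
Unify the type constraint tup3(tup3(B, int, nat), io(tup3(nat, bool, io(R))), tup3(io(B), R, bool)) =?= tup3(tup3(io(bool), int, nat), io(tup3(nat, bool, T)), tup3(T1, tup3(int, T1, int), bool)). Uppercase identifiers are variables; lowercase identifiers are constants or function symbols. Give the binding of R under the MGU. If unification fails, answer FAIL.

Decompose tup3/3: tup3(B, int, nat) =?= tup3(io(bool), int, nat),  io(tup3(nat, bool, io(R))) =?= io(tup3(nat, bool, T)),  tup3(io(B), R, bool) =?= tup3(T1, tup3(int, T1, int), bool).
Decompose tup3/3: B =?= io(bool),  int =?= int,  nat =?= nat.
Bind B := io(bool); substituting into the one remaining equation that mentions B gives: tup3(io(io(bool)), R, bool) =?= tup3(T1, tup3(int, T1, int), bool).
Delete trivial equation int =?= int.
Delete trivial equation nat =?= nat.
Decompose io/1: tup3(nat, bool, io(R)) =?= tup3(nat, bool, T).
Decompose tup3/3: nat =?= nat,  bool =?= bool,  io(R) =?= T.
Delete trivial equation nat =?= nat.
Delete trivial equation bool =?= bool.
Bind T := io(R); no other remaining equation mentions T.
Decompose tup3/3: io(io(bool)) =?= T1,  R =?= tup3(int, T1, int),  bool =?= bool.
Bind T1 := io(io(bool)); substituting into the one remaining equation that mentions T1 gives: R =?= tup3(int, io(io(bool)), int).
Bind R := tup3(int, io(io(bool)), int); no other remaining equation mentions R. Substituting into the earlier binding gives T := io(tup3(int, io(io(bool)), int)).
Delete trivial equation bool =?= bool.
MGU = { B -> io(bool), T -> io(tup3(int, io(io(bool)), int)), T1 -> io(io(bool)), R -> tup3(int, io(io(bool)), int) }, so R -> tup3(int, io(io(bool)), int).

tup3(int, io(io(bool)), int)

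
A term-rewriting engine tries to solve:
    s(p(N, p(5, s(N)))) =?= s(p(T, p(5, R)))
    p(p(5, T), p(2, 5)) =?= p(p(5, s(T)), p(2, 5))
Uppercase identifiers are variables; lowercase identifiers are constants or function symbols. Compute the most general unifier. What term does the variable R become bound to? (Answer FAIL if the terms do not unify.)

Decompose s/1: p(N, p(5, s(N))) =?= p(T, p(5, R)).
Decompose p/2: N =?= T,  p(5, s(N)) =?= p(5, R).
Bind N := T; substituting into the one remaining equation that mentions N gives: p(5, s(T)) =?= p(5, R).
Decompose p/2: 5 =?= 5,  s(T) =?= R.
Delete trivial equation 5 =?= 5.
Bind R := s(T); no other remaining equation mentions R.
Decompose p/2: p(5, T) =?= p(5, s(T)),  p(2, 5) =?= p(2, 5).
Decompose p/2: 5 =?= 5,  T =?= s(T).
Delete trivial equation 5 =?= 5.
Occurs check fails: T occurs in s(T); the equation T =?= s(T) has no finite solution.

FAIL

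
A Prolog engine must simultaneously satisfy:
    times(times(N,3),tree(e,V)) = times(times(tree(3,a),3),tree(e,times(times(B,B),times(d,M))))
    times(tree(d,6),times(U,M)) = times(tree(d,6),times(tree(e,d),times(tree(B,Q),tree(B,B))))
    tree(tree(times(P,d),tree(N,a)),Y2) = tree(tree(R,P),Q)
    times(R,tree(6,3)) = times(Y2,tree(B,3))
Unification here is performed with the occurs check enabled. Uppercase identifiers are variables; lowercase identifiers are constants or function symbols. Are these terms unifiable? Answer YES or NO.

YES

Decompose times/2: times(N,3) = times(tree(3,a),3),  tree(e,V) = tree(e,times(times(B,B),times(d,M))).
Decompose times/2: N = tree(3,a),  3 = 3.
Bind N := tree(3,a); substituting into the one remaining equation that mentions N gives: tree(tree(times(P,d),tree(tree(3,a),a)),Y2) = tree(tree(R,P),Q).
Delete trivial equation 3 = 3.
Decompose tree/2: e = e,  V = times(times(B,B),times(d,M)).
Delete trivial equation e = e.
Bind V := times(times(B,B),times(d,M)); no other remaining equation mentions V.
Decompose times/2: tree(d,6) = tree(d,6),  times(U,M) = times(tree(e,d),times(tree(B,Q),tree(B,B))).
Delete trivial equation tree(d,6) = tree(d,6).
Decompose times/2: U = tree(e,d),  M = times(tree(B,Q),tree(B,B)).
Bind U := tree(e,d); no other remaining equation mentions U.
Bind M := times(tree(B,Q),tree(B,B)); no other remaining equation mentions M. Substituting into the earlier binding gives V := times(times(B,B),times(d,times(tree(B,Q),tree(B,B)))).
Decompose tree/2: tree(times(P,d),tree(tree(3,a),a)) = tree(R,P),  Y2 = Q.
Decompose tree/2: times(P,d) = R,  tree(tree(3,a),a) = P.
Bind R := times(P,d); substituting into the one remaining equation that mentions R gives: times(times(P,d),tree(6,3)) = times(Y2,tree(B,3)).
Bind P := tree(tree(3,a),a); substituting into the one remaining equation that mentions P gives: times(times(tree(tree(3,a),a),d),tree(6,3)) = times(Y2,tree(B,3)). Substituting into the earlier binding gives R := times(tree(tree(3,a),a),d).
Bind Y2 := Q; substituting into the remaining equation gives: times(times(tree(tree(3,a),a),d),tree(6,3)) = times(Q,tree(B,3)).
Decompose times/2: times(tree(tree(3,a),a),d) = Q,  tree(6,3) = tree(B,3).
Bind Q := times(tree(tree(3,a),a),d); no other remaining equation mentions Q. Substituting into the earlier bindings gives V := times(times(B,B),times(d,times(tree(B,times(tree(tree(3,a),a),d)),tree(B,B)))), M := times(tree(B,times(tree(tree(3,a),a),d)),tree(B,B)), Y2 := times(tree(tree(3,a),a),d).
Decompose tree/2: 6 = B,  3 = 3.
Bind B := 6; no other remaining equation mentions B. Substituting into the earlier bindings gives V := times(times(6,6),times(d,times(tree(6,times(tree(tree(3,a),a),d)),tree(6,6)))), M := times(tree(6,times(tree(tree(3,a),a),d)),tree(6,6)).
Delete trivial equation 3 = 3.
No equations remain and no clash or occurs-check failure arose, so a unifier exists.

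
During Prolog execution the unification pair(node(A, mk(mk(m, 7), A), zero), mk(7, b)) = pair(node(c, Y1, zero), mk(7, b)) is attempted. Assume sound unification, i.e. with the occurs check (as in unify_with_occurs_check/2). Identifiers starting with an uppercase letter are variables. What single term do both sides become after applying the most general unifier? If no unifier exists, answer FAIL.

pair(node(c, mk(mk(m, 7), c), zero), mk(7, b))

Decompose pair/2: node(A, mk(mk(m, 7), A), zero) = node(c, Y1, zero),  mk(7, b) = mk(7, b).
Decompose node/3: A = c,  mk(mk(m, 7), A) = Y1,  zero = zero.
Bind A := c; substituting into the one remaining equation that mentions A gives: mk(mk(m, 7), c) = Y1.
Bind Y1 := mk(mk(m, 7), c); no other remaining equation mentions Y1.
Delete trivial equation zero = zero.
Delete trivial equation mk(7, b) = mk(7, b).
Applying the MGU to either side gives pair(node(c, mk(mk(m, 7), c), zero), mk(7, b)).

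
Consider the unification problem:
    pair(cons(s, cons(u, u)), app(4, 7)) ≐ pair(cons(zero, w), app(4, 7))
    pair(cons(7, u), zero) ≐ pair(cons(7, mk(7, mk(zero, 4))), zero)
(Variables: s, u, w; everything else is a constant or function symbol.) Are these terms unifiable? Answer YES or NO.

Decompose pair/2: cons(s, cons(u, u)) ≐ cons(zero, w),  app(4, 7) ≐ app(4, 7).
Decompose cons/2: s ≐ zero,  cons(u, u) ≐ w.
Bind s := zero; no other remaining equation mentions s.
Bind w := cons(u, u); no other remaining equation mentions w.
Delete trivial equation app(4, 7) ≐ app(4, 7).
Decompose pair/2: cons(7, u) ≐ cons(7, mk(7, mk(zero, 4))),  zero ≐ zero.
Decompose cons/2: 7 ≐ 7,  u ≐ mk(7, mk(zero, 4)).
Delete trivial equation 7 ≐ 7.
Bind u := mk(7, mk(zero, 4)); no other remaining equation mentions u. Substituting into the earlier binding gives w := cons(mk(7, mk(zero, 4)), mk(7, mk(zero, 4))).
Delete trivial equation zero ≐ zero.
No equations remain and no clash or occurs-check failure arose, so a unifier exists.

YES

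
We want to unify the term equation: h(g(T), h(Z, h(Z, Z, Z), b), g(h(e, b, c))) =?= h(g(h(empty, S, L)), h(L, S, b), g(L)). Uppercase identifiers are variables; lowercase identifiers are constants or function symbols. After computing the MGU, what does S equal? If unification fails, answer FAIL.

h(h(e, b, c), h(e, b, c), h(e, b, c))

Decompose h/3: g(T) =?= g(h(empty, S, L)),  h(Z, h(Z, Z, Z), b) =?= h(L, S, b),  g(h(e, b, c)) =?= g(L).
Decompose g/1: T =?= h(empty, S, L).
Bind T := h(empty, S, L); no other remaining equation mentions T.
Decompose h/3: Z =?= L,  h(Z, Z, Z) =?= S,  b =?= b.
Bind Z := L; substituting into the one remaining equation that mentions Z gives: h(L, L, L) =?= S.
Bind S := h(L, L, L); no other remaining equation mentions S. Substituting into the earlier binding gives T := h(empty, h(L, L, L), L).
Delete trivial equation b =?= b.
Decompose g/1: h(e, b, c) =?= L.
Bind L := h(e, b, c). Substituting into the earlier bindings gives T := h(empty, h(h(e, b, c), h(e, b, c), h(e, b, c)), h(e, b, c)), Z := h(e, b, c), S := h(h(e, b, c), h(e, b, c), h(e, b, c)).
MGU = { T := h(empty, h(h(e, b, c), h(e, b, c), h(e, b, c)), h(e, b, c)), Z := h(e, b, c), S := h(h(e, b, c), h(e, b, c), h(e, b, c)), L := h(e, b, c) }, so S := h(h(e, b, c), h(e, b, c), h(e, b, c)).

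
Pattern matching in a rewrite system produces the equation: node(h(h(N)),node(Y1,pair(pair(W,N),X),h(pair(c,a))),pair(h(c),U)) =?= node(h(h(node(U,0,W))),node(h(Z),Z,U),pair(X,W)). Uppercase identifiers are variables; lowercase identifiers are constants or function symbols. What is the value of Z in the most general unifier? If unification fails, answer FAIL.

pair(pair(h(pair(c,a)),node(h(pair(c,a)),0,h(pair(c,a)))),h(c))

Decompose node/3: h(h(N)) =?= h(h(node(U,0,W))),  node(Y1,pair(pair(W,N),X),h(pair(c,a))) =?= node(h(Z),Z,U),  pair(h(c),U) =?= pair(X,W).
Decompose h/1: h(N) =?= h(node(U,0,W)).
Decompose h/1: N =?= node(U,0,W).
Bind N := node(U,0,W); substituting into the one remaining equation that mentions N gives: node(Y1,pair(pair(W,node(U,0,W)),X),h(pair(c,a))) =?= node(h(Z),Z,U).
Decompose node/3: Y1 =?= h(Z),  pair(pair(W,node(U,0,W)),X) =?= Z,  h(pair(c,a)) =?= U.
Bind Y1 := h(Z); no other remaining equation mentions Y1.
Bind Z := pair(pair(W,node(U,0,W)),X); no other remaining equation mentions Z. Substituting into the earlier binding gives Y1 := h(pair(pair(W,node(U,0,W)),X)).
Bind U := h(pair(c,a)); substituting into the remaining equation gives: pair(h(c),h(pair(c,a))) =?= pair(X,W). Substituting into the earlier bindings gives N := node(h(pair(c,a)),0,W), Y1 := h(pair(pair(W,node(h(pair(c,a)),0,W)),X)), Z := pair(pair(W,node(h(pair(c,a)),0,W)),X).
Decompose pair/2: h(c) =?= X,  h(pair(c,a)) =?= W.
Bind X := h(c); no other remaining equation mentions X. Substituting into the earlier bindings gives Y1 := h(pair(pair(W,node(h(pair(c,a)),0,W)),h(c))), Z := pair(pair(W,node(h(pair(c,a)),0,W)),h(c)).
Bind W := h(pair(c,a)). Substituting into the earlier bindings gives N := node(h(pair(c,a)),0,h(pair(c,a))), Y1 := h(pair(pair(h(pair(c,a)),node(h(pair(c,a)),0,h(pair(c,a)))),h(c))), Z := pair(pair(h(pair(c,a)),node(h(pair(c,a)),0,h(pair(c,a)))),h(c)).
MGU = { N -> node(h(pair(c,a)),0,h(pair(c,a))), Y1 -> h(pair(pair(h(pair(c,a)),node(h(pair(c,a)),0,h(pair(c,a)))),h(c))), Z -> pair(pair(h(pair(c,a)),node(h(pair(c,a)),0,h(pair(c,a)))),h(c)), U -> h(pair(c,a)), X -> h(c), W -> h(pair(c,a)) }, so Z -> pair(pair(h(pair(c,a)),node(h(pair(c,a)),0,h(pair(c,a)))),h(c)).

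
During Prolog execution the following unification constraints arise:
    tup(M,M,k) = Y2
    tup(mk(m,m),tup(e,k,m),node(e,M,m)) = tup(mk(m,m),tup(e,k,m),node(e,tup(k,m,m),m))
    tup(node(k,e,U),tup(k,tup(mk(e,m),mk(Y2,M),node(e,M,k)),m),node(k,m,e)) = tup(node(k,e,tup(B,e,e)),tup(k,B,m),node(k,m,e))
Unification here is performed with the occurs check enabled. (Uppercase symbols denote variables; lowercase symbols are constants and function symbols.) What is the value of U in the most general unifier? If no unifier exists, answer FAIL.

Bind Y2 := tup(M,M,k); substituting into the one remaining equation that mentions Y2 gives: tup(node(k,e,U),tup(k,tup(mk(e,m),mk(tup(M,M,k),M),node(e,M,k)),m),node(k,m,e)) = tup(node(k,e,tup(B,e,e)),tup(k,B,m),node(k,m,e)).
Decompose tup/3: mk(m,m) = mk(m,m),  tup(e,k,m) = tup(e,k,m),  node(e,M,m) = node(e,tup(k,m,m),m).
Delete trivial equation mk(m,m) = mk(m,m).
Delete trivial equation tup(e,k,m) = tup(e,k,m).
Decompose node/3: e = e,  M = tup(k,m,m),  m = m.
Delete trivial equation e = e.
Bind M := tup(k,m,m); substituting into the one remaining equation that mentions M gives: tup(node(k,e,U),tup(k,tup(mk(e,m),mk(tup(tup(k,m,m),tup(k,m,m),k),tup(k,m,m)),node(e,tup(k,m,m),k)),m),node(k,m,e)) = tup(node(k,e,tup(B,e,e)),tup(k,B,m),node(k,m,e)). Substituting into the earlier binding gives Y2 := tup(tup(k,m,m),tup(k,m,m),k).
Delete trivial equation m = m.
Decompose tup/3: node(k,e,U) = node(k,e,tup(B,e,e)),  tup(k,tup(mk(e,m),mk(tup(tup(k,m,m),tup(k,m,m),k),tup(k,m,m)),node(e,tup(k,m,m),k)),m) = tup(k,B,m),  node(k,m,e) = node(k,m,e).
Decompose node/3: k = k,  e = e,  U = tup(B,e,e).
Delete trivial equation k = k.
Delete trivial equation e = e.
Bind U := tup(B,e,e); no other remaining equation mentions U.
Decompose tup/3: k = k,  tup(mk(e,m),mk(tup(tup(k,m,m),tup(k,m,m),k),tup(k,m,m)),node(e,tup(k,m,m),k)) = B,  m = m.
Delete trivial equation k = k.
Bind B := tup(mk(e,m),mk(tup(tup(k,m,m),tup(k,m,m),k),tup(k,m,m)),node(e,tup(k,m,m),k)); no other remaining equation mentions B. Substituting into the earlier binding gives U := tup(tup(mk(e,m),mk(tup(tup(k,m,m),tup(k,m,m),k),tup(k,m,m)),node(e,tup(k,m,m),k)),e,e).
Delete trivial equation m = m.
Delete trivial equation node(k,m,e) = node(k,m,e).
MGU = { Y2 = tup(tup(k,m,m),tup(k,m,m),k), M = tup(k,m,m), U = tup(tup(mk(e,m),mk(tup(tup(k,m,m),tup(k,m,m),k),tup(k,m,m)),node(e,tup(k,m,m),k)),e,e), B = tup(mk(e,m),mk(tup(tup(k,m,m),tup(k,m,m),k),tup(k,m,m)),node(e,tup(k,m,m),k)) }, so U = tup(tup(mk(e,m),mk(tup(tup(k,m,m),tup(k,m,m),k),tup(k,m,m)),node(e,tup(k,m,m),k)),e,e).

tup(tup(mk(e,m),mk(tup(tup(k,m,m),tup(k,m,m),k),tup(k,m,m)),node(e,tup(k,m,m),k)),e,e)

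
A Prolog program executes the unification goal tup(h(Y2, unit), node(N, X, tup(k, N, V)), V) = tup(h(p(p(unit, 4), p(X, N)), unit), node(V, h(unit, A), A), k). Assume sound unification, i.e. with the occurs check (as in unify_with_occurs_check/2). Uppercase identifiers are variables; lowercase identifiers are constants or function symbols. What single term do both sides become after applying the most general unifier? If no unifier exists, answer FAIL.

Decompose tup/3: h(Y2, unit) = h(p(p(unit, 4), p(X, N)), unit),  node(N, X, tup(k, N, V)) = node(V, h(unit, A), A),  V = k.
Decompose h/2: Y2 = p(p(unit, 4), p(X, N)),  unit = unit.
Bind Y2 := p(p(unit, 4), p(X, N)); no other remaining equation mentions Y2.
Delete trivial equation unit = unit.
Decompose node/3: N = V,  X = h(unit, A),  tup(k, N, V) = A.
Bind N := V; substituting into the one remaining equation that mentions N gives: tup(k, V, V) = A. Substituting into the earlier binding gives Y2 := p(p(unit, 4), p(X, V)).
Bind X := h(unit, A); no other remaining equation mentions X. Substituting into the earlier binding gives Y2 := p(p(unit, 4), p(h(unit, A), V)).
Bind A := tup(k, V, V); no other remaining equation mentions A. Substituting into the earlier bindings gives Y2 := p(p(unit, 4), p(h(unit, tup(k, V, V)), V)), X := h(unit, tup(k, V, V)).
Bind V := k. Substituting into the earlier bindings gives Y2 := p(p(unit, 4), p(h(unit, tup(k, k, k)), k)), N := k, X := h(unit, tup(k, k, k)), A := tup(k, k, k).
Applying the MGU to either side gives tup(h(p(p(unit, 4), p(h(unit, tup(k, k, k)), k)), unit), node(k, h(unit, tup(k, k, k)), tup(k, k, k)), k).

tup(h(p(p(unit, 4), p(h(unit, tup(k, k, k)), k)), unit), node(k, h(unit, tup(k, k, k)), tup(k, k, k)), k)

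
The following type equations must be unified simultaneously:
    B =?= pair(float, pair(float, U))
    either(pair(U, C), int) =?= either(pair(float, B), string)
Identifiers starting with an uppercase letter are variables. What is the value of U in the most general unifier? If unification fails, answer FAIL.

Bind B := pair(float, pair(float, U)); substituting into the remaining equation gives: either(pair(U, C), int) =?= either(pair(float, pair(float, pair(float, U))), string).
Decompose either/2: pair(U, C) =?= pair(float, pair(float, pair(float, U))),  int =?= string.
Decompose pair/2: U =?= float,  C =?= pair(float, pair(float, U)).
Bind U := float; substituting into the one remaining equation that mentions U gives: C =?= pair(float, pair(float, float)). Substituting into the earlier binding gives B := pair(float, pair(float, float)).
Bind C := pair(float, pair(float, float)); no other remaining equation mentions C.
Clash: constants int and string differ; no unifier exists.

FAIL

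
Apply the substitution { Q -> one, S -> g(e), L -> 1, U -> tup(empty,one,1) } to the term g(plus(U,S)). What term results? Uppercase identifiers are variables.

Replace each occurrence of S with g(e).
Replace each occurrence of U with tup(empty,one,1).
Result: g(plus(tup(empty,one,1),g(e))).

g(plus(tup(empty,one,1),g(e)))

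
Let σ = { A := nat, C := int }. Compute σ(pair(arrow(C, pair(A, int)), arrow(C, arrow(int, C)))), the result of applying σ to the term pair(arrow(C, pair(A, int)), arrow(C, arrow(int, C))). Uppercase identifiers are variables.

Replace each occurrence of A with nat.
Replace each occurrence of C with int.
Result: pair(arrow(int, pair(nat, int)), arrow(int, arrow(int, int))).

pair(arrow(int, pair(nat, int)), arrow(int, arrow(int, int)))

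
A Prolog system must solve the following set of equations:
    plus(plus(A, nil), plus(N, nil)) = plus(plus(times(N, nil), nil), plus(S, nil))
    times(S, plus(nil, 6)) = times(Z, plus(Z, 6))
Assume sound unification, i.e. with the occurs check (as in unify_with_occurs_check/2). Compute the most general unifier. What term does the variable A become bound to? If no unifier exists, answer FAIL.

times(nil, nil)

Decompose plus/2: plus(A, nil) = plus(times(N, nil), nil),  plus(N, nil) = plus(S, nil).
Decompose plus/2: A = times(N, nil),  nil = nil.
Bind A := times(N, nil); no other remaining equation mentions A.
Delete trivial equation nil = nil.
Decompose plus/2: N = S,  nil = nil.
Bind N := S; no other remaining equation mentions N. Substituting into the earlier binding gives A := times(S, nil).
Delete trivial equation nil = nil.
Decompose times/2: S = Z,  plus(nil, 6) = plus(Z, 6).
Bind S := Z; no other remaining equation mentions S. Substituting into the earlier bindings gives A := times(Z, nil), N := Z.
Decompose plus/2: nil = Z,  6 = 6.
Bind Z := nil; no other remaining equation mentions Z. Substituting into the earlier bindings gives A := times(nil, nil), N := nil, S := nil.
Delete trivial equation 6 = 6.
MGU = { A ↦ times(nil, nil), N ↦ nil, S ↦ nil, Z ↦ nil }, so A ↦ times(nil, nil).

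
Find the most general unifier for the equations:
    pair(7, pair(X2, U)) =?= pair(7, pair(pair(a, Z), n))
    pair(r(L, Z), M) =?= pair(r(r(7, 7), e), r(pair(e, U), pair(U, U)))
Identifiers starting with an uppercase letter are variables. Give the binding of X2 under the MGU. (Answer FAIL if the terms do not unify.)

pair(a, e)

Decompose pair/2: 7 =?= 7,  pair(X2, U) =?= pair(pair(a, Z), n).
Delete trivial equation 7 =?= 7.
Decompose pair/2: X2 =?= pair(a, Z),  U =?= n.
Bind X2 := pair(a, Z); no other remaining equation mentions X2.
Bind U := n; substituting into the remaining equation gives: pair(r(L, Z), M) =?= pair(r(r(7, 7), e), r(pair(e, n), pair(n, n))).
Decompose pair/2: r(L, Z) =?= r(r(7, 7), e),  M =?= r(pair(e, n), pair(n, n)).
Decompose r/2: L =?= r(7, 7),  Z =?= e.
Bind L := r(7, 7); no other remaining equation mentions L.
Bind Z := e; no other remaining equation mentions Z. Substituting into the earlier binding gives X2 := pair(a, e).
Bind M := r(pair(e, n), pair(n, n)).
MGU = { X2 ↦ pair(a, e), U ↦ n, L ↦ r(7, 7), Z ↦ e, M ↦ r(pair(e, n), pair(n, n)) }, so X2 ↦ pair(a, e).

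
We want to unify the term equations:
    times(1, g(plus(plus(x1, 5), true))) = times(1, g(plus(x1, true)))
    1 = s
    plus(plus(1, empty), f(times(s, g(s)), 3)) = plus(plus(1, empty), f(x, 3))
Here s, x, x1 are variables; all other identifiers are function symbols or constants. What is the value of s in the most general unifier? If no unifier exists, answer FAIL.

Decompose times/2: 1 = 1,  g(plus(plus(x1, 5), true)) = g(plus(x1, true)).
Delete trivial equation 1 = 1.
Decompose g/1: plus(plus(x1, 5), true) = plus(x1, true).
Decompose plus/2: plus(x1, 5) = x1,  true = true.
Occurs check fails: x1 occurs in plus(x1, 5); the equation x1 = plus(x1, 5) has no finite solution.

FAIL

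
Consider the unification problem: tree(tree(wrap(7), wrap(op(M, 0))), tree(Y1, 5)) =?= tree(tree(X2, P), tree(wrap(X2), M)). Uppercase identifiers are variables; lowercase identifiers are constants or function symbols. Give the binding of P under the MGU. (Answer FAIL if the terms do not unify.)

Decompose tree/2: tree(wrap(7), wrap(op(M, 0))) =?= tree(X2, P),  tree(Y1, 5) =?= tree(wrap(X2), M).
Decompose tree/2: wrap(7) =?= X2,  wrap(op(M, 0)) =?= P.
Bind X2 := wrap(7); substituting into the one remaining equation that mentions X2 gives: tree(Y1, 5) =?= tree(wrap(wrap(7)), M).
Bind P := wrap(op(M, 0)); no other remaining equation mentions P.
Decompose tree/2: Y1 =?= wrap(wrap(7)),  5 =?= M.
Bind Y1 := wrap(wrap(7)); no other remaining equation mentions Y1.
Bind M := 5. Substituting into the earlier binding gives P := wrap(op(5, 0)).
MGU = { X2 := wrap(7), P := wrap(op(5, 0)), Y1 := wrap(wrap(7)), M := 5 }, so P := wrap(op(5, 0)).

wrap(op(5, 0))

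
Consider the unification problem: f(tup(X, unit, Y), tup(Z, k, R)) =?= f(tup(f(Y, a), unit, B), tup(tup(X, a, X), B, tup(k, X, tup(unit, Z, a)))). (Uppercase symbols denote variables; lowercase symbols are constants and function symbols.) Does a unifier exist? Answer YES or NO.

YES

Decompose f/2: tup(X, unit, Y) =?= tup(f(Y, a), unit, B),  tup(Z, k, R) =?= tup(tup(X, a, X), B, tup(k, X, tup(unit, Z, a))).
Decompose tup/3: X =?= f(Y, a),  unit =?= unit,  Y =?= B.
Bind X := f(Y, a); substituting into the one remaining equation that mentions X gives: tup(Z, k, R) =?= tup(tup(f(Y, a), a, f(Y, a)), B, tup(k, f(Y, a), tup(unit, Z, a))).
Delete trivial equation unit =?= unit.
Bind Y := B; substituting into the remaining equation gives: tup(Z, k, R) =?= tup(tup(f(B, a), a, f(B, a)), B, tup(k, f(B, a), tup(unit, Z, a))). Substituting into the earlier binding gives X := f(B, a).
Decompose tup/3: Z =?= tup(f(B, a), a, f(B, a)),  k =?= B,  R =?= tup(k, f(B, a), tup(unit, Z, a)).
Bind Z := tup(f(B, a), a, f(B, a)); substituting into the one remaining equation that mentions Z gives: R =?= tup(k, f(B, a), tup(unit, tup(f(B, a), a, f(B, a)), a)).
Bind B := k; substituting into the remaining equation gives: R =?= tup(k, f(k, a), tup(unit, tup(f(k, a), a, f(k, a)), a)). Substituting into the earlier bindings gives X := f(k, a), Y := k, Z := tup(f(k, a), a, f(k, a)).
Bind R := tup(k, f(k, a), tup(unit, tup(f(k, a), a, f(k, a)), a)).
No equations remain and no clash or occurs-check failure arose, so a unifier exists.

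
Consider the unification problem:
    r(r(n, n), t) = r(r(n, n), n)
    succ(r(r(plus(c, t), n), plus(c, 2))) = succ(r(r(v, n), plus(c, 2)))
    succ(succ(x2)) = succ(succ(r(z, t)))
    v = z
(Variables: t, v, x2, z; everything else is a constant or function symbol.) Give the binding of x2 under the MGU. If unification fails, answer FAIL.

r(plus(c, n), n)

Decompose r/2: r(n, n) = r(n, n),  t = n.
Delete trivial equation r(n, n) = r(n, n).
Bind t := n; substituting into the 2 remaining equations that mention t gives: succ(r(r(plus(c, n), n), plus(c, 2))) = succ(r(r(v, n), plus(c, 2))),  succ(succ(x2)) = succ(succ(r(z, n))).
Decompose succ/1: r(r(plus(c, n), n), plus(c, 2)) = r(r(v, n), plus(c, 2)).
Decompose r/2: r(plus(c, n), n) = r(v, n),  plus(c, 2) = plus(c, 2).
Decompose r/2: plus(c, n) = v,  n = n.
Bind v := plus(c, n); substituting into the one remaining equation that mentions v gives: plus(c, n) = z.
Delete trivial equation n = n.
Delete trivial equation plus(c, 2) = plus(c, 2).
Decompose succ/1: succ(x2) = succ(r(z, n)).
Decompose succ/1: x2 = r(z, n).
Bind x2 := r(z, n); no other remaining equation mentions x2.
Bind z := plus(c, n). Substituting into the earlier binding gives x2 := r(plus(c, n), n).
MGU = { t := n, v := plus(c, n), x2 := r(plus(c, n), n), z := plus(c, n) }, so x2 := r(plus(c, n), n).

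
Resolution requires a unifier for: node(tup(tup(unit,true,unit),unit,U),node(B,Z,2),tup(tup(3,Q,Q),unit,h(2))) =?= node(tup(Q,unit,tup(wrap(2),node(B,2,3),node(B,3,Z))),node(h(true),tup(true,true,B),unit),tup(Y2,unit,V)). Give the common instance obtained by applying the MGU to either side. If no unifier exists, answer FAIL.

FAIL

Decompose node/3: tup(tup(unit,true,unit),unit,U) =?= tup(Q,unit,tup(wrap(2),node(B,2,3),node(B,3,Z))),  node(B,Z,2) =?= node(h(true),tup(true,true,B),unit),  tup(tup(3,Q,Q),unit,h(2)) =?= tup(Y2,unit,V).
Decompose tup/3: tup(unit,true,unit) =?= Q,  unit =?= unit,  U =?= tup(wrap(2),node(B,2,3),node(B,3,Z)).
Bind Q := tup(unit,true,unit); substituting into the one remaining equation that mentions Q gives: tup(tup(3,tup(unit,true,unit),tup(unit,true,unit)),unit,h(2)) =?= tup(Y2,unit,V).
Delete trivial equation unit =?= unit.
Bind U := tup(wrap(2),node(B,2,3),node(B,3,Z)); no other remaining equation mentions U.
Decompose node/3: B =?= h(true),  Z =?= tup(true,true,B),  2 =?= unit.
Bind B := h(true); substituting into the one remaining equation that mentions B gives: Z =?= tup(true,true,h(true)). Substituting into the earlier binding gives U := tup(wrap(2),node(h(true),2,3),node(h(true),3,Z)).
Bind Z := tup(true,true,h(true)); no other remaining equation mentions Z. Substituting into the earlier binding gives U := tup(wrap(2),node(h(true),2,3),node(h(true),3,tup(true,true,h(true)))).
Clash: constants 2 and unit differ; no unifier exists.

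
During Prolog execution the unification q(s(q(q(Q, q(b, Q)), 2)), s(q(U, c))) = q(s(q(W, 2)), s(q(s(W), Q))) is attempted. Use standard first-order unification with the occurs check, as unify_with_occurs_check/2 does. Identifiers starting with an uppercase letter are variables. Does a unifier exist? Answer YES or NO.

YES

Decompose q/2: s(q(q(Q, q(b, Q)), 2)) = s(q(W, 2)),  s(q(U, c)) = s(q(s(W), Q)).
Decompose s/1: q(q(Q, q(b, Q)), 2) = q(W, 2).
Decompose q/2: q(Q, q(b, Q)) = W,  2 = 2.
Bind W := q(Q, q(b, Q)); substituting into the one remaining equation that mentions W gives: s(q(U, c)) = s(q(s(q(Q, q(b, Q))), Q)).
Delete trivial equation 2 = 2.
Decompose s/1: q(U, c) = q(s(q(Q, q(b, Q))), Q).
Decompose q/2: U = s(q(Q, q(b, Q))),  c = Q.
Bind U := s(q(Q, q(b, Q))); no other remaining equation mentions U.
Bind Q := c. Substituting into the earlier bindings gives W := q(c, q(b, c)), U := s(q(c, q(b, c))).
No equations remain and no clash or occurs-check failure arose, so a unifier exists.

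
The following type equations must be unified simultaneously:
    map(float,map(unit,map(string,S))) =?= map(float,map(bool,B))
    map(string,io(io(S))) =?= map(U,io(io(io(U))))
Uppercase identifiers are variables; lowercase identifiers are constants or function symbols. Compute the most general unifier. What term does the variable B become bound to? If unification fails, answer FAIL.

Decompose map/2: float =?= float,  map(unit,map(string,S)) =?= map(bool,B).
Delete trivial equation float =?= float.
Decompose map/2: unit =?= bool,  map(string,S) =?= B.
Clash: constants unit and bool differ; no unifier exists.

FAIL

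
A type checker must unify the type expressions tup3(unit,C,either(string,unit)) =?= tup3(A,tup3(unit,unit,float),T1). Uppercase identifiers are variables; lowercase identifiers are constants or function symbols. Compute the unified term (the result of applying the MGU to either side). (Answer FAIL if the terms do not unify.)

tup3(unit,tup3(unit,unit,float),either(string,unit))

Decompose tup3/3: unit =?= A,  C =?= tup3(unit,unit,float),  either(string,unit) =?= T1.
Bind A := unit; no other remaining equation mentions A.
Bind C := tup3(unit,unit,float); no other remaining equation mentions C.
Bind T1 := either(string,unit).
Applying the MGU to either side gives tup3(unit,tup3(unit,unit,float),either(string,unit)).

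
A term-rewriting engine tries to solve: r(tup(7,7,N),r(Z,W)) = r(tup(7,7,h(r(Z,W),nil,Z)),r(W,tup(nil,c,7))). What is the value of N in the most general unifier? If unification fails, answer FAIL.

h(r(tup(nil,c,7),tup(nil,c,7)),nil,tup(nil,c,7))

Decompose r/2: tup(7,7,N) = tup(7,7,h(r(Z,W),nil,Z)),  r(Z,W) = r(W,tup(nil,c,7)).
Decompose tup/3: 7 = 7,  7 = 7,  N = h(r(Z,W),nil,Z).
Delete trivial equation 7 = 7.
Delete trivial equation 7 = 7.
Bind N := h(r(Z,W),nil,Z); no other remaining equation mentions N.
Decompose r/2: Z = W,  W = tup(nil,c,7).
Bind Z := W; no other remaining equation mentions Z. Substituting into the earlier binding gives N := h(r(W,W),nil,W).
Bind W := tup(nil,c,7). Substituting into the earlier bindings gives N := h(r(tup(nil,c,7),tup(nil,c,7)),nil,tup(nil,c,7)), Z := tup(nil,c,7).
MGU = { N := h(r(tup(nil,c,7),tup(nil,c,7)),nil,tup(nil,c,7)), Z := tup(nil,c,7), W := tup(nil,c,7) }, so N := h(r(tup(nil,c,7),tup(nil,c,7)),nil,tup(nil,c,7)).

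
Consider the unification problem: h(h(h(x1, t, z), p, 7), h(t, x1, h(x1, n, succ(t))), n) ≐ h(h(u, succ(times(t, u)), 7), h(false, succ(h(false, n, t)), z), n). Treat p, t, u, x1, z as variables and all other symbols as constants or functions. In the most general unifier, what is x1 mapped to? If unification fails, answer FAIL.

Decompose h/3: h(h(x1, t, z), p, 7) ≐ h(u, succ(times(t, u)), 7),  h(t, x1, h(x1, n, succ(t))) ≐ h(false, succ(h(false, n, t)), z),  n ≐ n.
Decompose h/3: h(x1, t, z) ≐ u,  p ≐ succ(times(t, u)),  7 ≐ 7.
Bind u := h(x1, t, z); substituting into the one remaining equation that mentions u gives: p ≐ succ(times(t, h(x1, t, z))).
Bind p := succ(times(t, h(x1, t, z))); no other remaining equation mentions p.
Delete trivial equation 7 ≐ 7.
Decompose h/3: t ≐ false,  x1 ≐ succ(h(false, n, t)),  h(x1, n, succ(t)) ≐ z.
Bind t := false; substituting into the 2 remaining equations that mention t gives: x1 ≐ succ(h(false, n, false)),  h(x1, n, succ(false)) ≐ z. Substituting into the earlier bindings gives u := h(x1, false, z), p := succ(times(false, h(x1, false, z))).
Bind x1 := succ(h(false, n, false)); substituting into the one remaining equation that mentions x1 gives: h(succ(h(false, n, false)), n, succ(false)) ≐ z. Substituting into the earlier bindings gives u := h(succ(h(false, n, false)), false, z), p := succ(times(false, h(succ(h(false, n, false)), false, z))).
Bind z := h(succ(h(false, n, false)), n, succ(false)); no other remaining equation mentions z. Substituting into the earlier bindings gives u := h(succ(h(false, n, false)), false, h(succ(h(false, n, false)), n, succ(false))), p := succ(times(false, h(succ(h(false, n, false)), false, h(succ(h(false, n, false)), n, succ(false))))).
Delete trivial equation n ≐ n.
MGU = { u := h(succ(h(false, n, false)), false, h(succ(h(false, n, false)), n, succ(false))), p := succ(times(false, h(succ(h(false, n, false)), false, h(succ(h(false, n, false)), n, succ(false))))), t := false, x1 := succ(h(false, n, false)), z := h(succ(h(false, n, false)), n, succ(false)) }, so x1 := succ(h(false, n, false)).

succ(h(false, n, false))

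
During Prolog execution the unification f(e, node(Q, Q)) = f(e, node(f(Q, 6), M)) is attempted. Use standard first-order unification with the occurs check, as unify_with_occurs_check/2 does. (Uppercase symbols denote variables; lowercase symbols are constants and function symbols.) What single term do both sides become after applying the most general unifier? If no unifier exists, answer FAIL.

FAIL

Decompose f/2: e = e,  node(Q, Q) = node(f(Q, 6), M).
Delete trivial equation e = e.
Decompose node/2: Q = f(Q, 6),  Q = M.
Occurs check fails: Q occurs in f(Q, 6); the equation Q = f(Q, 6) has no finite solution.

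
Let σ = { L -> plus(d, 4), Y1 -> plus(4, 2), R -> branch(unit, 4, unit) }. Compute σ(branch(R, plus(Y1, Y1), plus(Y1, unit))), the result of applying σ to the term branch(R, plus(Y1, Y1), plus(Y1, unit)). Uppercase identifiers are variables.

Replace each occurrence of Y1 with plus(4, 2).
Replace each occurrence of R with branch(unit, 4, unit).
Result: branch(branch(unit, 4, unit), plus(plus(4, 2), plus(4, 2)), plus(plus(4, 2), unit)).

branch(branch(unit, 4, unit), plus(plus(4, 2), plus(4, 2)), plus(plus(4, 2), unit))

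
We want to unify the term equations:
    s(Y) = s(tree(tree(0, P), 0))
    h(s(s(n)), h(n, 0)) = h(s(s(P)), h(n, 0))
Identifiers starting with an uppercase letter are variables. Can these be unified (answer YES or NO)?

Decompose s/1: Y = tree(tree(0, P), 0).
Bind Y := tree(tree(0, P), 0); no other remaining equation mentions Y.
Decompose h/2: s(s(n)) = s(s(P)),  h(n, 0) = h(n, 0).
Decompose s/1: s(n) = s(P).
Decompose s/1: n = P.
Bind P := n; no other remaining equation mentions P. Substituting into the earlier binding gives Y := tree(tree(0, n), 0).
Delete trivial equation h(n, 0) = h(n, 0).
No equations remain and no clash or occurs-check failure arose, so a unifier exists.

YES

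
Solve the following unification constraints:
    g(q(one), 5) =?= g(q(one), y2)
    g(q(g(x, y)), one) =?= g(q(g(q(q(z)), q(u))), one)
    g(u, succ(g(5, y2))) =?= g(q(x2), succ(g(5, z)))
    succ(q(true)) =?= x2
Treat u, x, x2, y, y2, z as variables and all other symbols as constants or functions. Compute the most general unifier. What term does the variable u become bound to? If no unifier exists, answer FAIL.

Decompose g/2: q(one) =?= q(one),  5 =?= y2.
Delete trivial equation q(one) =?= q(one).
Bind y2 := 5; substituting into the one remaining equation that mentions y2 gives: g(u, succ(g(5, 5))) =?= g(q(x2), succ(g(5, z))).
Decompose g/2: q(g(x, y)) =?= q(g(q(q(z)), q(u))),  one =?= one.
Decompose q/1: g(x, y) =?= g(q(q(z)), q(u)).
Decompose g/2: x =?= q(q(z)),  y =?= q(u).
Bind x := q(q(z)); no other remaining equation mentions x.
Bind y := q(u); no other remaining equation mentions y.
Delete trivial equation one =?= one.
Decompose g/2: u =?= q(x2),  succ(g(5, 5)) =?= succ(g(5, z)).
Bind u := q(x2); no other remaining equation mentions u. Substituting into the earlier binding gives y := q(q(x2)).
Decompose succ/1: g(5, 5) =?= g(5, z).
Decompose g/2: 5 =?= 5,  5 =?= z.
Delete trivial equation 5 =?= 5.
Bind z := 5; no other remaining equation mentions z. Substituting into the earlier binding gives x := q(q(5)).
Bind x2 := succ(q(true)). Substituting into the earlier bindings gives y := q(q(succ(q(true)))), u := q(succ(q(true))).
MGU = { y2 ↦ 5, x ↦ q(q(5)), y ↦ q(q(succ(q(true)))), u ↦ q(succ(q(true))), z ↦ 5, x2 ↦ succ(q(true)) }, so u ↦ q(succ(q(true))).

q(succ(q(true)))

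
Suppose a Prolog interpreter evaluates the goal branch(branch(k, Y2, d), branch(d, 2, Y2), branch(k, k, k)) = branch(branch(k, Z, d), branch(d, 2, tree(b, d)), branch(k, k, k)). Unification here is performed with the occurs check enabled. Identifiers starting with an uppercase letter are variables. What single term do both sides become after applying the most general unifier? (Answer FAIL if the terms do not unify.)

Decompose branch/3: branch(k, Y2, d) = branch(k, Z, d),  branch(d, 2, Y2) = branch(d, 2, tree(b, d)),  branch(k, k, k) = branch(k, k, k).
Decompose branch/3: k = k,  Y2 = Z,  d = d.
Delete trivial equation k = k.
Bind Y2 := Z; substituting into the one remaining equation that mentions Y2 gives: branch(d, 2, Z) = branch(d, 2, tree(b, d)).
Delete trivial equation d = d.
Decompose branch/3: d = d,  2 = 2,  Z = tree(b, d).
Delete trivial equation d = d.
Delete trivial equation 2 = 2.
Bind Z := tree(b, d); no other remaining equation mentions Z. Substituting into the earlier binding gives Y2 := tree(b, d).
Delete trivial equation branch(k, k, k) = branch(k, k, k).
Applying the MGU to either side gives branch(branch(k, tree(b, d), d), branch(d, 2, tree(b, d)), branch(k, k, k)).

branch(branch(k, tree(b, d), d), branch(d, 2, tree(b, d)), branch(k, k, k))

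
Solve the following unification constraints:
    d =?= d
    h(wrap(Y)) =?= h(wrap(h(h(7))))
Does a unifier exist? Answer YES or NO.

YES

Delete trivial equation d =?= d.
Decompose h/1: wrap(Y) =?= wrap(h(h(7))).
Decompose wrap/1: Y =?= h(h(7)).
Bind Y := h(h(7)).
No equations remain and no clash or occurs-check failure arose, so a unifier exists.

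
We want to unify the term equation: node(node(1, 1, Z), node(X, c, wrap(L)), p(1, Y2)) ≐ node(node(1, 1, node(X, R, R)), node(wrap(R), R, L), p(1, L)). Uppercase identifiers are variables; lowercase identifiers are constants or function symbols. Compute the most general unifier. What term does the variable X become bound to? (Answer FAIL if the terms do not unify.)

FAIL

Decompose node/3: node(1, 1, Z) ≐ node(1, 1, node(X, R, R)),  node(X, c, wrap(L)) ≐ node(wrap(R), R, L),  p(1, Y2) ≐ p(1, L).
Decompose node/3: 1 ≐ 1,  1 ≐ 1,  Z ≐ node(X, R, R).
Delete trivial equation 1 ≐ 1.
Delete trivial equation 1 ≐ 1.
Bind Z := node(X, R, R); no other remaining equation mentions Z.
Decompose node/3: X ≐ wrap(R),  c ≐ R,  wrap(L) ≐ L.
Bind X := wrap(R); no other remaining equation mentions X. Substituting into the earlier binding gives Z := node(wrap(R), R, R).
Bind R := c; no other remaining equation mentions R. Substituting into the earlier bindings gives Z := node(wrap(c), c, c), X := wrap(c).
Occurs check fails: L occurs in wrap(L); the equation L ≐ wrap(L) has no finite solution.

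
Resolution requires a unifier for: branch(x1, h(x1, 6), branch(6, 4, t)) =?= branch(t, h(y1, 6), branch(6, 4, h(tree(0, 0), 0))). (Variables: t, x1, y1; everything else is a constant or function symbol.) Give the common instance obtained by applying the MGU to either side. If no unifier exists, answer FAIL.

Decompose branch/3: x1 =?= t,  h(x1, 6) =?= h(y1, 6),  branch(6, 4, t) =?= branch(6, 4, h(tree(0, 0), 0)).
Bind x1 := t; substituting into the one remaining equation that mentions x1 gives: h(t, 6) =?= h(y1, 6).
Decompose h/2: t =?= y1,  6 =?= 6.
Bind t := y1; substituting into the one remaining equation that mentions t gives: branch(6, 4, y1) =?= branch(6, 4, h(tree(0, 0), 0)). Substituting into the earlier binding gives x1 := y1.
Delete trivial equation 6 =?= 6.
Decompose branch/3: 6 =?= 6,  4 =?= 4,  y1 =?= h(tree(0, 0), 0).
Delete trivial equation 6 =?= 6.
Delete trivial equation 4 =?= 4.
Bind y1 := h(tree(0, 0), 0). Substituting into the earlier bindings gives x1 := h(tree(0, 0), 0), t := h(tree(0, 0), 0).
Applying the MGU to either side gives branch(h(tree(0, 0), 0), h(h(tree(0, 0), 0), 6), branch(6, 4, h(tree(0, 0), 0))).

branch(h(tree(0, 0), 0), h(h(tree(0, 0), 0), 6), branch(6, 4, h(tree(0, 0), 0)))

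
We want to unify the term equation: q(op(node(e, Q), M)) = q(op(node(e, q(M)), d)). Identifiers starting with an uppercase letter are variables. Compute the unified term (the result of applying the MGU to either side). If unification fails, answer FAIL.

Decompose q/1: op(node(e, Q), M) = op(node(e, q(M)), d).
Decompose op/2: node(e, Q) = node(e, q(M)),  M = d.
Decompose node/2: e = e,  Q = q(M).
Delete trivial equation e = e.
Bind Q := q(M); no other remaining equation mentions Q.
Bind M := d. Substituting into the earlier binding gives Q := q(d).
Applying the MGU to either side gives q(op(node(e, q(d)), d)).

q(op(node(e, q(d)), d))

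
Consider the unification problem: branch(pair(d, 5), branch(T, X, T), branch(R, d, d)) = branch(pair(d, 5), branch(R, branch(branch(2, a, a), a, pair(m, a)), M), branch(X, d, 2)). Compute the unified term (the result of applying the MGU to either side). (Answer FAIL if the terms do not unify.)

Decompose branch/3: pair(d, 5) = pair(d, 5),  branch(T, X, T) = branch(R, branch(branch(2, a, a), a, pair(m, a)), M),  branch(R, d, d) = branch(X, d, 2).
Delete trivial equation pair(d, 5) = pair(d, 5).
Decompose branch/3: T = R,  X = branch(branch(2, a, a), a, pair(m, a)),  T = M.
Bind T := R; substituting into the one remaining equation that mentions T gives: R = M.
Bind X := branch(branch(2, a, a), a, pair(m, a)); substituting into the one remaining equation that mentions X gives: branch(R, d, d) = branch(branch(branch(2, a, a), a, pair(m, a)), d, 2).
Bind R := M; substituting into the remaining equation gives: branch(M, d, d) = branch(branch(branch(2, a, a), a, pair(m, a)), d, 2). Substituting into the earlier binding gives T := M.
Decompose branch/3: M = branch(branch(2, a, a), a, pair(m, a)),  d = d,  d = 2.
Bind M := branch(branch(2, a, a), a, pair(m, a)); no other remaining equation mentions M. Substituting into the earlier bindings gives T := branch(branch(2, a, a), a, pair(m, a)), R := branch(branch(2, a, a), a, pair(m, a)).
Delete trivial equation d = d.
Clash: constants d and 2 differ; no unifier exists.

FAIL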